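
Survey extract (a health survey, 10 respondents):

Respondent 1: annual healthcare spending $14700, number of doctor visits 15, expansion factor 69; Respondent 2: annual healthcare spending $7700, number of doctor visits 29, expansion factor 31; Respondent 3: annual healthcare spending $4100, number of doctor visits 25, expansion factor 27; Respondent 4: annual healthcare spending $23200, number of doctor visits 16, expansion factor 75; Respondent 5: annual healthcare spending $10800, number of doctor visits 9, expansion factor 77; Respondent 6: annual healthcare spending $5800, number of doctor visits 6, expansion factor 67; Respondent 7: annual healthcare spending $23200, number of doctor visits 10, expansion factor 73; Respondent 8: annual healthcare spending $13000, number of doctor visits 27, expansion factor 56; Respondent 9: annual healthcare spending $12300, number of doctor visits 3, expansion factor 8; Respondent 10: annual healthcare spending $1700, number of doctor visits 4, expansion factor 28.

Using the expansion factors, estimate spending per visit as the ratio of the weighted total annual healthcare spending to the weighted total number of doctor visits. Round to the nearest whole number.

Σ wᵢ·y = 14700×69 + 7700×31 + 4100×27 + 23200×75 + 10800×77 + 5800×67 + 23200×73 + 13000×56 + 12300×8 + 1700×28
  = 1014300 + 238700 + 110700 + 1740000 + 831600 + 388600 + 1693600 + 728000 + 98400 + 47600 = 6891500
Σ wᵢ·x = 15×69 + 29×31 + 25×27 + 16×75 + 9×77 + 6×67 + 10×73 + 27×56 + 3×8 + 4×28
  = 1035 + 899 + 675 + 1200 + 693 + 402 + 730 + 1512 + 24 + 112 = 7282
Ratio = 6891500 / 7282 = 946.37462

946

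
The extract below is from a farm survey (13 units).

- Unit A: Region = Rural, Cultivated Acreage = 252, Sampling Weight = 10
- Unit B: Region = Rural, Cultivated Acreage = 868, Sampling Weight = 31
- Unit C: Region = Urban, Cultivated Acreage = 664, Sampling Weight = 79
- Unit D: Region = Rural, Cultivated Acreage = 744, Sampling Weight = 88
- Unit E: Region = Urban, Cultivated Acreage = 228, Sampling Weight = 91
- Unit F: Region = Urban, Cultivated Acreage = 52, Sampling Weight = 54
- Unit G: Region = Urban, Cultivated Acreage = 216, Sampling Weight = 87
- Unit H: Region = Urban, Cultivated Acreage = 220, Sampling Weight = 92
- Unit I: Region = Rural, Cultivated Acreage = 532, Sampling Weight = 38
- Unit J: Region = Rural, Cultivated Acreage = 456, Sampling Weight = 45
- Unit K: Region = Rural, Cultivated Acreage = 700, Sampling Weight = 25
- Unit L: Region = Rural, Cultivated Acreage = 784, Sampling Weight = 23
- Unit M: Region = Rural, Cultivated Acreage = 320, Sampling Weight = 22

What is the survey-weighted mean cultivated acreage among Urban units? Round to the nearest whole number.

285

Urban rows: C, E, F, G, H
Weighted sum = 664×79 + 228×91 + 52×54 + 216×87 + 220×92
  = 115044
Sum of weights = 79 + 91 + 54 + 87 + 92 = 403
Weighted mean = 115044 / 403 = 285.46898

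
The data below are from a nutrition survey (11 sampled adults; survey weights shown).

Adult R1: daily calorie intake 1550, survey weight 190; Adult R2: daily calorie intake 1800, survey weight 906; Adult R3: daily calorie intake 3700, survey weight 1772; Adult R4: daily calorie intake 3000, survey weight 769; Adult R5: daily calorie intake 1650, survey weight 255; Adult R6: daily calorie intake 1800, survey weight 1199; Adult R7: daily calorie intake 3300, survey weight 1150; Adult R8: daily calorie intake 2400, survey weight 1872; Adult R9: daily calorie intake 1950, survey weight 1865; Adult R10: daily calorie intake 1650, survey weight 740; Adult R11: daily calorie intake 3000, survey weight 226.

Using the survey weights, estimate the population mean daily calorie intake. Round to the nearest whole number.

Weighted sum = 1550×190 + 1800×906 + 3700×1772 + 3000×769 + 1650×255 + 1800×1199 + 3300×1150 + 2400×1872 + 1950×1865 + 1650×740 + 3000×226
  = 294500 + 1630800 + 6556400 + 2307000 + 420750 + 2158200 + 3795000 + 4492800 + 3636750 + 1221000 + 678000 = 27191200
Sum of weights = 190 + 906 + 1772 + 769 + 255 + 1199 + 1150 + 1872 + 1865 + 740 + 226 = 10944
Weighted mean = 27191200 / 10944 = 2484.576

2485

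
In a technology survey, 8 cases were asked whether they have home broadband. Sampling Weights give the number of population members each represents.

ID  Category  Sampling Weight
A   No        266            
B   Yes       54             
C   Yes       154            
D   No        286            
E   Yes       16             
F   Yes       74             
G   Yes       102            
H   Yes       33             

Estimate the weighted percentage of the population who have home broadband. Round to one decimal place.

Sum of weights for 'Yes' = 54 + 154 + 16 + 74 + 102 + 33 = 433
Total weight = 266 + 54 + 154 + 286 + 16 + 74 + 102 + 33 = 985
Weighted proportion = 433 / 985 = 0.43959391 → 43.959391%

44.0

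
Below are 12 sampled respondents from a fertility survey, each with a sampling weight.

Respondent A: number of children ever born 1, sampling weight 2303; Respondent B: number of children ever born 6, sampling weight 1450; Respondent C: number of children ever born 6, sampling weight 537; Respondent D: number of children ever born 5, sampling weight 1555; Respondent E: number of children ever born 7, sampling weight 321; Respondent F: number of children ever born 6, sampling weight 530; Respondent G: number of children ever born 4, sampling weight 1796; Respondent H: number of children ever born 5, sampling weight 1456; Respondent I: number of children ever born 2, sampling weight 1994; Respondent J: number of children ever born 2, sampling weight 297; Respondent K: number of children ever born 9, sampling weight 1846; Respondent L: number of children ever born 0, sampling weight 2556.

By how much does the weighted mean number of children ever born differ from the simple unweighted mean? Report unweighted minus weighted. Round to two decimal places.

0.63

Unweighted sum = 1 + 6 + 6 + 5 + 7 + 6 + 4 + 5 + 2 + 2 + 9 + 0 = 53
Unweighted mean = 53 / 12 = 4.4166667
Weighted sum = 1×2303 + 6×1450 + 6×537 + 5×1555 + 7×321 + 6×530 + 4×1796 + 5×1456 + 2×1994 + 2×297 + 9×1846 + 0×2556
  = 2303 + 8700 + 3222 + 7775 + 2247 + 3180 + 7184 + 7280 + 3988 + 594 + 16614 + 0 = 63087
Sum of weights = 2303 + 1450 + 537 + 1555 + 321 + 530 + 1796 + 1456 + 1994 + 297 + 1846 + 2556 = 16641
Weighted mean = 63087 / 16641 = 3.7910582
Difference (unweighted minus weighted) = 0.62560844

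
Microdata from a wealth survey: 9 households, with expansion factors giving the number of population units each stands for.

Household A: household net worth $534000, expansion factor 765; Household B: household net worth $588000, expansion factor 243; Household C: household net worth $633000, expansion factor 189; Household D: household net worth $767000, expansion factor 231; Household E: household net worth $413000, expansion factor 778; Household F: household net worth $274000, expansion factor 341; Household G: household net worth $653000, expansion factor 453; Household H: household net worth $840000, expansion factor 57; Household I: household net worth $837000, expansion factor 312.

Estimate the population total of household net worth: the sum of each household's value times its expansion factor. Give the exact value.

1867789000

Weighted total = 534000×765 + 588000×243 + 633000×189 + 767000×231 + 413000×778 + 274000×341 + 653000×453 + 840000×57 + 837000×312
  = 1867789000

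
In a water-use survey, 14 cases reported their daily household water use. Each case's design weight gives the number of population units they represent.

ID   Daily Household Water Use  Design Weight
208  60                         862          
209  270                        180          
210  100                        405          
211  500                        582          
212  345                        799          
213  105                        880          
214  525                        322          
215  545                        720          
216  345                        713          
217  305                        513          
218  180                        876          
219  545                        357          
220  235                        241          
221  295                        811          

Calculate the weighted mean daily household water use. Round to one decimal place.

Weighted sum = 2411900
Sum of weights = 8261
Weighted mean = 2411900 / 8261 = 291.96223

292.0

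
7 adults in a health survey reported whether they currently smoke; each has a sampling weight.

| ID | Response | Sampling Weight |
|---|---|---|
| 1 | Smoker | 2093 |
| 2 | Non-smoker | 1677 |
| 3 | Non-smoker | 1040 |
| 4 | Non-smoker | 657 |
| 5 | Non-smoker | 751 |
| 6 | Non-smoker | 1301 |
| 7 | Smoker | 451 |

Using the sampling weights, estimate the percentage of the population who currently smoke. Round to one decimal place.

31.9

Sum of weights for 'Smoker' = 2093 + 451 = 2544
Total weight = 2093 + 1677 + 1040 + 657 + 751 + 1301 + 451 = 7970
Weighted proportion = 2544 / 7970 = 0.31919699 → 31.919699%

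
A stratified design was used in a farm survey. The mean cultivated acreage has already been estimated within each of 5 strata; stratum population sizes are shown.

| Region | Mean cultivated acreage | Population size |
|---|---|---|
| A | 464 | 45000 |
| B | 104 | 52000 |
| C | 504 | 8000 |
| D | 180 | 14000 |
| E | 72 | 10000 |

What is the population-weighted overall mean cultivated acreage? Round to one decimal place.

260.2

Σ Nₕ·x̄ₕ = 464×45000 + 104×52000 + 504×8000 + 180×14000 + 72×10000
  = 33560000
Σ Nₕ = 45000 + 52000 + 8000 + 14000 + 10000 = 129000
Overall mean = 33560000 / 129000 = 260.15504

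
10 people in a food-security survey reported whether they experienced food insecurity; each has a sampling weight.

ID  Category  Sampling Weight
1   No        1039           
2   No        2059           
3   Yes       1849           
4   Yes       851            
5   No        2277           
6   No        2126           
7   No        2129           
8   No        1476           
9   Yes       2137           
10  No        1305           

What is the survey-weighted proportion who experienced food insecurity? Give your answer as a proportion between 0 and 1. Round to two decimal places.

0.28

Sum of weights for 'Yes' = 1849 + 851 + 2137 = 4837
Total weight = 1039 + 2059 + 1849 + 851 + 2277 + 2126 + 2129 + 1476 + 2137 + 1305 = 17248
Weighted proportion = 4837 / 17248 = 0.28043831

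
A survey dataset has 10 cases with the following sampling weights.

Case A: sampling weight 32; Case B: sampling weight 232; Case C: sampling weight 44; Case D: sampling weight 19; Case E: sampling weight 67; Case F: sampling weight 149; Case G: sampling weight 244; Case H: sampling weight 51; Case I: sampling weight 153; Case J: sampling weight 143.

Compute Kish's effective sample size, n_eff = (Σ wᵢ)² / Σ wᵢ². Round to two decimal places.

Σ wᵢ = 1134
Σ wᵢ² = 1024 + 53824 + 1936 + 361 + 4489 + 22201 + 59536 + 2601 + 23409 + 20449 = 189830
n_eff = 1134² / 189830 = 1285956 / 189830 = 6.7742506

6.77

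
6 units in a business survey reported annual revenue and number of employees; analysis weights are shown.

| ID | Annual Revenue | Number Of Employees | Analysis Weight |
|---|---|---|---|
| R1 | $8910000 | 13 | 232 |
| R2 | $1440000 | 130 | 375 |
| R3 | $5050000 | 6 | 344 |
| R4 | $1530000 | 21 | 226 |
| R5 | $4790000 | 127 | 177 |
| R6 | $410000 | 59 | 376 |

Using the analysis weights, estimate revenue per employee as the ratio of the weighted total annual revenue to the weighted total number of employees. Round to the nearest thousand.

Σ wᵢ·y = 8910000×232 + 1440000×375 + 5050000×344 + 1530000×226 + 4790000×177 + 410000×376
  = 5692090000
Σ wᵢ·x = 13×232 + 130×375 + 6×344 + 21×226 + 127×177 + 59×376
  = 103239
Ratio = 5692090000 / 103239 = 55135.075

55000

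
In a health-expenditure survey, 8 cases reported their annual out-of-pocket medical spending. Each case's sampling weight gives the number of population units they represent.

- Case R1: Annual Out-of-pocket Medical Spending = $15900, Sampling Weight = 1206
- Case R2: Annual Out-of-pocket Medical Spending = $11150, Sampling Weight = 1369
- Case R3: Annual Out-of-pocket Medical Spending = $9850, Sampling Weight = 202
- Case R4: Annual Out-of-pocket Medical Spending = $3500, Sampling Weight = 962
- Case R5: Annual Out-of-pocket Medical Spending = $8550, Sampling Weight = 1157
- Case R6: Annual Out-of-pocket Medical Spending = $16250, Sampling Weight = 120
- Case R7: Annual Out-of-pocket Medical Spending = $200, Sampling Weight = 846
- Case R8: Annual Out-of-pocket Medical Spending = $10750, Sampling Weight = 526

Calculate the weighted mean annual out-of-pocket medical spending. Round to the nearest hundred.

9000

Weighted sum = 57462500
Sum of weights = 1206 + 1369 + 202 + 962 + 1157 + 120 + 846 + 526 = 6388
Weighted mean = 57462500 / 6388 = 8995.382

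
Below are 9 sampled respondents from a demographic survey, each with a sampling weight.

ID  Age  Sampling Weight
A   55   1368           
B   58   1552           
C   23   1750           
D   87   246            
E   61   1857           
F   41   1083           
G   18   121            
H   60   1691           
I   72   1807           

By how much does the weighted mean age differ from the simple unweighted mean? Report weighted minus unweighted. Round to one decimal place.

Unweighted sum = 55 + 58 + 23 + 87 + 61 + 41 + 18 + 60 + 72 = 475
Unweighted mean = 475 / 9 = 52.777778
Weighted sum = 618330
Sum of weights = 11475
Weighted mean = 618330 / 11475 = 53.884967
Difference (weighted minus unweighted) = 1.1071895

1.1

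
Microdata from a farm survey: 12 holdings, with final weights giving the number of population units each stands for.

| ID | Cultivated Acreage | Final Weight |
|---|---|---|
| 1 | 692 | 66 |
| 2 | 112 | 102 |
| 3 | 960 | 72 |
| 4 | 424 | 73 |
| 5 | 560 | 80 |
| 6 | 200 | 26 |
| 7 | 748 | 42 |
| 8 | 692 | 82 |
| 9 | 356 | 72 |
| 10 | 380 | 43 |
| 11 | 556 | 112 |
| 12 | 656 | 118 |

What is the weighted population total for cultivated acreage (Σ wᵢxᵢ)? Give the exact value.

476980

Weighted total = 692×66 + 112×102 + 960×72 + 424×73 + 560×80 + 200×26 + 748×42 + 692×82 + 356×72 + 380×43 + 556×112 + 656×118
  = 45672 + 11424 + 69120 + 30952 + 44800 + 5200 + 31416 + 56744 + 25632 + 16340 + 62272 + 77408 = 476980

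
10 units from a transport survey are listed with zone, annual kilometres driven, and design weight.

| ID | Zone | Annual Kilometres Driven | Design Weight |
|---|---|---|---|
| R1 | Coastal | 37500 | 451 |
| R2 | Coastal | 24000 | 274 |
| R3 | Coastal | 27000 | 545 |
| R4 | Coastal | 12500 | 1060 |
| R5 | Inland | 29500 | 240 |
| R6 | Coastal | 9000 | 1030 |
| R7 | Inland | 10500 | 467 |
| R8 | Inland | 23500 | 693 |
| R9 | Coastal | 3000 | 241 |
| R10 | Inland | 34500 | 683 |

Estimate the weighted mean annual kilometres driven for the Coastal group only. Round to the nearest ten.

Coastal rows: R1, R2, R3, R4, R6, R9
Weighted sum = 37500×451 + 24000×274 + 27000×545 + 12500×1060 + 9000×1030 + 3000×241
  = 61446500
Sum of weights = 451 + 274 + 545 + 1060 + 1030 + 241 = 3601
Weighted mean = 61446500 / 3601 = 17063.732

17060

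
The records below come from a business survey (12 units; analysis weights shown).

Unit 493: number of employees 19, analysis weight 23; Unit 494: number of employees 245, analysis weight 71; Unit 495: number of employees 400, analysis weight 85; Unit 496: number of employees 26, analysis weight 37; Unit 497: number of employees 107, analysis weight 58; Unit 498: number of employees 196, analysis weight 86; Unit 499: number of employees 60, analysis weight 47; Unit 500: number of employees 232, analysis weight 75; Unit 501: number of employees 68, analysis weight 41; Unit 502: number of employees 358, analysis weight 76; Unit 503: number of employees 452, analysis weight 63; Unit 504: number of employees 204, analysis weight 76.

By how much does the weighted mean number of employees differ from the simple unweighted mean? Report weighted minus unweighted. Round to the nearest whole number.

Unweighted sum = 19 + 245 + 400 + 26 + 107 + 196 + 60 + 232 + 68 + 358 + 452 + 204 = 2367
Unweighted mean = 2367 / 12 = 197.25
Weighted sum = 19×23 + 245×71 + 400×85 + 26×37 + 107×58 + 196×86 + 60×47 + 232×75 + 68×41 + 358×76 + 452×63 + 204×76
  = 437 + 17395 + 34000 + 962 + 6206 + 16856 + 2820 + 17400 + 2788 + 27208 + 28476 + 15504 = 170052
Sum of weights = 23 + 71 + 85 + 37 + 58 + 86 + 47 + 75 + 41 + 76 + 63 + 76 = 738
Weighted mean = 170052 / 738 = 230.42276
Difference (weighted minus unweighted) = 33.172764

33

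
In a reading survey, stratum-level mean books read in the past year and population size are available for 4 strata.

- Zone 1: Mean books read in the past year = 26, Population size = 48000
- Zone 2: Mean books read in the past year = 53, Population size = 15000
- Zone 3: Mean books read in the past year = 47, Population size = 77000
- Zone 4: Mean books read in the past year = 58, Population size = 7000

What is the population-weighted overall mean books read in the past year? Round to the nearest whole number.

41

Σ Nₕ·x̄ₕ = 26×48000 + 53×15000 + 47×77000 + 58×7000
  = 1248000 + 795000 + 3619000 + 406000 = 6068000
Σ Nₕ = 147000
Overall mean = 6068000 / 147000 = 41.278912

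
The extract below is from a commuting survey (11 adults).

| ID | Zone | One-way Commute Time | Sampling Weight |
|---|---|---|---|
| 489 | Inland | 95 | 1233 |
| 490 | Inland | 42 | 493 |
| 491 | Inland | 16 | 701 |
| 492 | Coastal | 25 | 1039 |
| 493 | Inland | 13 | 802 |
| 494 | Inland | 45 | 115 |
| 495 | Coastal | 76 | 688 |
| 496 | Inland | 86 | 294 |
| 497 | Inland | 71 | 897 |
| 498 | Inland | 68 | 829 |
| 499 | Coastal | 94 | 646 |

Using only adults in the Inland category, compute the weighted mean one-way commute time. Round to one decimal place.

57.8

Inland rows: 489, 490, 491, 493, 494, 496, 497, 498
Weighted sum = 95×1233 + 42×493 + 16×701 + 13×802 + 45×115 + 86×294 + 71×897 + 68×829
  = 310001
Sum of weights = 1233 + 493 + 701 + 802 + 115 + 294 + 897 + 829 = 5364
Weighted mean = 310001 / 5364 = 57.792878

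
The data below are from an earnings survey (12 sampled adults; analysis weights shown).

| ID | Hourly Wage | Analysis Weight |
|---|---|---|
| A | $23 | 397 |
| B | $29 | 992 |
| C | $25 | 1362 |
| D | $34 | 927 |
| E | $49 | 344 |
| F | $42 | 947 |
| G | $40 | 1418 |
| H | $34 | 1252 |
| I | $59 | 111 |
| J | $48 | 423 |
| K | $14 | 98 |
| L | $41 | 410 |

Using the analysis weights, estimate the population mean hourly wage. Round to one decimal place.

35.1

Weighted sum = 23×397 + 29×992 + 25×1362 + 34×927 + 49×344 + 42×947 + 40×1418 + 34×1252 + 59×111 + 48×423 + 14×98 + 41×410
  = 9131 + 28768 + 34050 + 31518 + 16856 + 39774 + 56720 + 42568 + 6549 + 20304 + 1372 + 16810 = 304420
Sum of weights = 397 + 992 + 1362 + 927 + 344 + 947 + 1418 + 1252 + 111 + 423 + 98 + 410 = 8681
Weighted mean = 304420 / 8681 = 35.067389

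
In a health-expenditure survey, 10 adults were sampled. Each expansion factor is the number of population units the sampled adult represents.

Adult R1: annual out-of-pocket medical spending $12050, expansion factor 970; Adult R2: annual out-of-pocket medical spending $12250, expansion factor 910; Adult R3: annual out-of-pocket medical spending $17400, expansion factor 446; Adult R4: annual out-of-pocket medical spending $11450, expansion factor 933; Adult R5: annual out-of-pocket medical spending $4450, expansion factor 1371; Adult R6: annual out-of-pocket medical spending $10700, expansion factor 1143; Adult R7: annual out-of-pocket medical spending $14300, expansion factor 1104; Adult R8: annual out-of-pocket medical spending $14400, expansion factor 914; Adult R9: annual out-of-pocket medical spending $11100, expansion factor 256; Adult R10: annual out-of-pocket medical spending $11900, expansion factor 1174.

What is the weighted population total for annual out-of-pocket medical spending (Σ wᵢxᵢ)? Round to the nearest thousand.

Weighted total = 12050×970 + 12250×910 + 17400×446 + 11450×933 + 4450×1371 + 10700×1143 + 14300×1104 + 14400×914 + 11100×256 + 11900×1174
  = 105371300

105371000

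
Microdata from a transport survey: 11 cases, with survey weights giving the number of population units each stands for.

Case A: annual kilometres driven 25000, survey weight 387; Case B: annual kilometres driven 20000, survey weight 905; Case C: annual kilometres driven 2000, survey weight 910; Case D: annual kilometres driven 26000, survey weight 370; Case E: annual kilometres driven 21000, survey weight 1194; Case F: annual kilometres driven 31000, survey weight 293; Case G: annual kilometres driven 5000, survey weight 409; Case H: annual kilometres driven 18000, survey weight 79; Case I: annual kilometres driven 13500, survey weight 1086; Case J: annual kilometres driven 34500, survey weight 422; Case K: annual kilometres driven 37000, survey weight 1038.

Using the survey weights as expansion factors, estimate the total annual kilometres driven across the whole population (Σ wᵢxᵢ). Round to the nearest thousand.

Weighted total = 25000×387 + 20000×905 + 2000×910 + 26000×370 + 21000×1194 + 31000×293 + 5000×409 + 18000×79 + 13500×1086 + 34500×422 + 37000×1038
  = 9675000 + 18100000 + 1820000 + 9620000 + 25074000 + 9083000 + 2045000 + 1422000 + 14661000 + 14559000 + 38406000 = 144465000

144465000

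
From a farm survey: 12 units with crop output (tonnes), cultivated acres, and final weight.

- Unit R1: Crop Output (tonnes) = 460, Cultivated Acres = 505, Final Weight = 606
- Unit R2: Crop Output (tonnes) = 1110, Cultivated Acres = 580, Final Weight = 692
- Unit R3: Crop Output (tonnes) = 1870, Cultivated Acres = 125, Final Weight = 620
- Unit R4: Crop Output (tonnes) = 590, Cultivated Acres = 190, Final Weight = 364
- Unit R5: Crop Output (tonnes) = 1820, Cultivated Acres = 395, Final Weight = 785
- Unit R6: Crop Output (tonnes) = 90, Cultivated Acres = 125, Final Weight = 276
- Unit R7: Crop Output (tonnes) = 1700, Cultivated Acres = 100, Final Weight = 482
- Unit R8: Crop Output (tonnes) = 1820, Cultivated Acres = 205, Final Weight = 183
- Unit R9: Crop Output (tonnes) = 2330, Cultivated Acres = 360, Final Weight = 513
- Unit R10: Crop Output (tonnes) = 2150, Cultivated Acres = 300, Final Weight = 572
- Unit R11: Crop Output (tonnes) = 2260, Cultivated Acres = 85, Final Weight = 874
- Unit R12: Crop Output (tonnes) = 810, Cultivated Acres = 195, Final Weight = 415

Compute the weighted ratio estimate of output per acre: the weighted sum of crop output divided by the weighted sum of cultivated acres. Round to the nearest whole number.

Σ wᵢ·y = 460×606 + 1110×692 + 1870×620 + 590×364 + 1820×785 + 90×276 + 1700×482 + 1820×183 + 2330×513 + 2150×572 + 2260×874 + 810×415
  = 278760 + 768120 + 1159400 + 214760 + 1428700 + 24840 + 819400 + 333060 + 1195290 + 1229800 + 1975240 + 336150 = 9763520
Σ wᵢ·x = 1795835
Ratio = 9763520 / 1795835 = 5.4367578

5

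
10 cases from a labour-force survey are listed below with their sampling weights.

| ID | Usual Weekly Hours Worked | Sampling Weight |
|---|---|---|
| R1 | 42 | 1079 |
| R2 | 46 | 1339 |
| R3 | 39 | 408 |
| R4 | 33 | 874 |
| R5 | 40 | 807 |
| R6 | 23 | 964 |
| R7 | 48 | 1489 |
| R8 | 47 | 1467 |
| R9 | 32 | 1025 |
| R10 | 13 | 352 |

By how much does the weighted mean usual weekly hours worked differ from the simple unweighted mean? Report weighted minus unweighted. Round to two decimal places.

Unweighted sum = 42 + 46 + 39 + 33 + 40 + 23 + 48 + 47 + 32 + 13 = 363
Unweighted mean = 363 / 10 = 36.3
Weighted sum = 42×1079 + 46×1339 + 39×408 + 33×874 + 40×807 + 23×964 + 48×1489 + 47×1467 + 32×1025 + 13×352
  = 45318 + 61594 + 15912 + 28842 + 32280 + 22172 + 71472 + 68949 + 32800 + 4576 = 383915
Sum of weights = 1079 + 1339 + 408 + 874 + 807 + 964 + 1489 + 1467 + 1025 + 352 = 9804
Weighted mean = 383915 / 9804 = 39.159017
Difference (weighted minus unweighted) = 2.8590167

2.86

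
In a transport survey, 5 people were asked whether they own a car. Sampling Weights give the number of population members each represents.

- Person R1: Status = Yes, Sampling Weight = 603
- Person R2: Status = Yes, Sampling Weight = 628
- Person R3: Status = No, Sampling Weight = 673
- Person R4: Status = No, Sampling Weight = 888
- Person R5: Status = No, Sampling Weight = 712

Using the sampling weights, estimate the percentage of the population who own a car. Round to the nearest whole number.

35

Sum of weights for 'Yes' = 603 + 628 = 1231
Total weight = 603 + 628 + 673 + 888 + 712 = 3504
Weighted proportion = 1231 / 3504 = 0.35131279 → 35.131279%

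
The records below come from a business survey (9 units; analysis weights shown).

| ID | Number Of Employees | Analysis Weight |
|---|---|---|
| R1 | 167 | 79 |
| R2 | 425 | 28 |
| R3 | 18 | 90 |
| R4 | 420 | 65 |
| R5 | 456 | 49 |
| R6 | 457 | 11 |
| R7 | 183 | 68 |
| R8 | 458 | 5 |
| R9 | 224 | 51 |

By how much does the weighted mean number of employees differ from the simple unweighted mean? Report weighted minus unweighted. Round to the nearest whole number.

-71

Unweighted sum = 167 + 425 + 18 + 420 + 456 + 457 + 183 + 458 + 224 = 2808
Unweighted mean = 2808 / 9 = 312
Weighted sum = 167×79 + 425×28 + 18×90 + 420×65 + 456×49 + 457×11 + 183×68 + 458×5 + 224×51
  = 13193 + 11900 + 1620 + 27300 + 22344 + 5027 + 12444 + 2290 + 11424 = 107542
Sum of weights = 79 + 28 + 90 + 65 + 49 + 11 + 68 + 5 + 51 = 446
Weighted mean = 107542 / 446 = 241.12556
Difference (weighted minus unweighted) = -70.874439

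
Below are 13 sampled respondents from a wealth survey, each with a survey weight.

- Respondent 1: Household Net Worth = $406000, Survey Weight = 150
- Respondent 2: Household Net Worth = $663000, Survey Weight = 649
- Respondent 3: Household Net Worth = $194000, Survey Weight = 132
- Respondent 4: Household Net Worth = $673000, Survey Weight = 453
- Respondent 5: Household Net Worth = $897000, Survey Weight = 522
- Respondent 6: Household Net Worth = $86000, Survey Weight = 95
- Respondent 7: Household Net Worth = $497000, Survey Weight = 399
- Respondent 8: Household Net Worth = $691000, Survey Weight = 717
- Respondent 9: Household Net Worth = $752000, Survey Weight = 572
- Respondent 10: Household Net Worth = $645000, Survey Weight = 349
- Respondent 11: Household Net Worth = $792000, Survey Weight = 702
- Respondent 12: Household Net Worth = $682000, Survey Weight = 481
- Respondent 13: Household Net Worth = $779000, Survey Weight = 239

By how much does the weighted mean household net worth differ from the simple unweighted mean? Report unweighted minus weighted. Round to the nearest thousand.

Unweighted sum = 7757000
Unweighted mean = 7757000 / 13 = 596692.31
Weighted sum = 3717274000
Sum of weights = 5460
Weighted mean = 3717274000 / 5460 = 680819.41
Difference (unweighted minus weighted) = -84127.106

-84000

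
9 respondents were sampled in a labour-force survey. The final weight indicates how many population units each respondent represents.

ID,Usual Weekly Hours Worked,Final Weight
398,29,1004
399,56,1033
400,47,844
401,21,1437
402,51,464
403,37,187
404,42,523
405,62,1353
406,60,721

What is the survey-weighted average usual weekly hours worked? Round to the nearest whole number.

Weighted sum = 29×1004 + 56×1033 + 47×844 + 21×1437 + 51×464 + 37×187 + 42×523 + 62×1353 + 60×721
  = 29116 + 57848 + 39668 + 30177 + 23664 + 6919 + 21966 + 83886 + 43260 = 336504
Sum of weights = 1004 + 1033 + 844 + 1437 + 464 + 187 + 523 + 1353 + 721 = 7566
Weighted mean = 336504 / 7566 = 44.475813

44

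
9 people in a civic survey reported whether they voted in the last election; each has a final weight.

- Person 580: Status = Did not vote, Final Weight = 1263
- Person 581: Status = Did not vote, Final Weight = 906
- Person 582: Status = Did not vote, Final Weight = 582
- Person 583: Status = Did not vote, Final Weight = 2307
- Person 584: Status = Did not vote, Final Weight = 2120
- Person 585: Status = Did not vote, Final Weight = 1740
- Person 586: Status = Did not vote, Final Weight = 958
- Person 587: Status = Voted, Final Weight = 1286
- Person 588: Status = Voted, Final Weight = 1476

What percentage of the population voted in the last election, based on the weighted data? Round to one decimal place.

21.9

Sum of weights for 'Voted' = 1286 + 1476 = 2762
Total weight = 12638
Weighted proportion = 2762 / 12638 = 0.21854724 → 21.854724%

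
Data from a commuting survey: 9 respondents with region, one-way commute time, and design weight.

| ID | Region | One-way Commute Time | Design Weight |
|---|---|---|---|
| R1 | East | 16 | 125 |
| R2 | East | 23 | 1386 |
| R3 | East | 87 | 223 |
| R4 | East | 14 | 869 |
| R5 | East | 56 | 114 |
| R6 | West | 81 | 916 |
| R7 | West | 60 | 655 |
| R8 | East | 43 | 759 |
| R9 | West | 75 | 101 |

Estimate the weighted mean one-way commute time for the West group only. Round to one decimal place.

72.4

West rows: R6, R7, R9
Weighted sum = 81×916 + 60×655 + 75×101
  = 74196 + 39300 + 7575 = 121071
Sum of weights = 916 + 655 + 101 = 1672
Weighted mean = 121071 / 1672 = 72.410885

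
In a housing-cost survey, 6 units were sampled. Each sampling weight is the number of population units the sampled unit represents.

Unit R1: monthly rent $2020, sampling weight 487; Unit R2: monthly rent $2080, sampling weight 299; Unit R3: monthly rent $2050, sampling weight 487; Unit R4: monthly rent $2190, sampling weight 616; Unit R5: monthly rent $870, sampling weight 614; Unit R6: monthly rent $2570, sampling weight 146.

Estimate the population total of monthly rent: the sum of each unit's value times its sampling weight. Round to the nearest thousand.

4862000

Weighted total = 2020×487 + 2080×299 + 2050×487 + 2190×616 + 870×614 + 2570×146
  = 983740 + 621920 + 998350 + 1349040 + 534180 + 375220 = 4862450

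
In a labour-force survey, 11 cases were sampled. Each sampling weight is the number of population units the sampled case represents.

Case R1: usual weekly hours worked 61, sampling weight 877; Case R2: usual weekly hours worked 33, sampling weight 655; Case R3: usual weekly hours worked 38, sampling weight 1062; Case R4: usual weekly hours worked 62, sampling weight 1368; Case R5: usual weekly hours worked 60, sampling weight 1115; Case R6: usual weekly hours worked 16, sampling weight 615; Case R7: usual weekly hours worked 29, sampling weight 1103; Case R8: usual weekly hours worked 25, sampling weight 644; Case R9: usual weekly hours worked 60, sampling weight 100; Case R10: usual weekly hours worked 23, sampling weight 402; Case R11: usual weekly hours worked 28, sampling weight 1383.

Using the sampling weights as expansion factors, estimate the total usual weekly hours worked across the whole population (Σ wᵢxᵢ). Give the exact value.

Weighted total = 61×877 + 33×655 + 38×1062 + 62×1368 + 60×1115 + 16×615 + 29×1103 + 25×644 + 60×100 + 23×402 + 28×1383
  = 53497 + 21615 + 40356 + 84816 + 66900 + 9840 + 31987 + 16100 + 6000 + 9246 + 38724 = 379081

379081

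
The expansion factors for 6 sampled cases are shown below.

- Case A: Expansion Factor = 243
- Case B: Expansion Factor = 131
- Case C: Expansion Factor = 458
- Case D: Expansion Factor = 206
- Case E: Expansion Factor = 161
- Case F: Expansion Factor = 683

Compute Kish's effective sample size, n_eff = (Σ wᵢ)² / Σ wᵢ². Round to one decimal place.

Σ wᵢ = 243 + 131 + 458 + 206 + 161 + 683 = 1882
Σ wᵢ² = 59049 + 17161 + 209764 + 42436 + 25921 + 466489 = 820820
n_eff = 1882² / 820820 = 3541924 / 820820 = 4.3151044

4.3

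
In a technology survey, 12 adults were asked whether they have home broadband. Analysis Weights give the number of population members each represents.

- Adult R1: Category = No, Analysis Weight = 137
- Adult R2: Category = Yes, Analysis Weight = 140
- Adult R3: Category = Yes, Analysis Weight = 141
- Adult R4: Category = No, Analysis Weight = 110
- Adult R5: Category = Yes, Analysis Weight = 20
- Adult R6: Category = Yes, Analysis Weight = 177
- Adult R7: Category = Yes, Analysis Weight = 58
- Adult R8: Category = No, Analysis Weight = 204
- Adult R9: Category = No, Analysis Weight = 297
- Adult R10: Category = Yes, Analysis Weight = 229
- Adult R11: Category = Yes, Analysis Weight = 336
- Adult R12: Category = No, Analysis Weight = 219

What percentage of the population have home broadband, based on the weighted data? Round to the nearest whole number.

Sum of weights for 'Yes' = 140 + 141 + 20 + 177 + 58 + 229 + 336 = 1101
Total weight = 137 + 140 + 141 + 110 + 20 + 177 + 58 + 204 + 297 + 229 + 336 + 219 = 2068
Weighted proportion = 1101 / 2068 = 0.53239845 → 53.239845%

53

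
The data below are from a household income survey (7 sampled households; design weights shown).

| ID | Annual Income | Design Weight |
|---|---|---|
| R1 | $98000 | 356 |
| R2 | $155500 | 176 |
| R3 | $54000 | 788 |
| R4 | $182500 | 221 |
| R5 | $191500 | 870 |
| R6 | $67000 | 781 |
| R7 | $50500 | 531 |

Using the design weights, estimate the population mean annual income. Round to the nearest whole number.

104993

Weighted sum = 98000×356 + 155500×176 + 54000×788 + 182500×221 + 191500×870 + 67000×781 + 50500×531
  = 34888000 + 27368000 + 42552000 + 40332500 + 166605000 + 52327000 + 26815500 = 390888000
Sum of weights = 356 + 176 + 788 + 221 + 870 + 781 + 531 = 3723
Weighted mean = 390888000 / 3723 = 104992.75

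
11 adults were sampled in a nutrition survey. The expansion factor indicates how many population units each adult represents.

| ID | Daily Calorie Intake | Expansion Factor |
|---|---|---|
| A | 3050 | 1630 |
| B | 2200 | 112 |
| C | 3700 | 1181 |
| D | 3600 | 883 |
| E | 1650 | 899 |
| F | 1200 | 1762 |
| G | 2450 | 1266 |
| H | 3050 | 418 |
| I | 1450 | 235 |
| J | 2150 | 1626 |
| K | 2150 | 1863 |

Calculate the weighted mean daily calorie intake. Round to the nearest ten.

Weighted sum = 3050×1630 + 2200×112 + 3700×1181 + 3600×883 + 1650×899 + 1200×1762 + 2450×1266 + 3050×418 + 1450×235 + 2150×1626 + 2150×1863
  = 4971500 + 246400 + 4369700 + 3178800 + 1483350 + 2114400 + 3101700 + 1274900 + 340750 + 3495900 + 4005450 = 28582850
Sum of weights = 1630 + 112 + 1181 + 883 + 899 + 1762 + 1266 + 418 + 235 + 1626 + 1863 = 11875
Weighted mean = 28582850 / 11875 = 2406.9768

2410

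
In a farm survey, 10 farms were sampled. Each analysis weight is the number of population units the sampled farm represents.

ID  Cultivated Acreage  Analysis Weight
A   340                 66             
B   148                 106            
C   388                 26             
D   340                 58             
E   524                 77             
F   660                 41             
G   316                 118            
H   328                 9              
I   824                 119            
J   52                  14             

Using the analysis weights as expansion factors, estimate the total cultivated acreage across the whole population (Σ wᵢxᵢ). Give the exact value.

Weighted total = 340×66 + 148×106 + 388×26 + 340×58 + 524×77 + 660×41 + 316×118 + 328×9 + 824×119 + 52×14
  = 274368

274368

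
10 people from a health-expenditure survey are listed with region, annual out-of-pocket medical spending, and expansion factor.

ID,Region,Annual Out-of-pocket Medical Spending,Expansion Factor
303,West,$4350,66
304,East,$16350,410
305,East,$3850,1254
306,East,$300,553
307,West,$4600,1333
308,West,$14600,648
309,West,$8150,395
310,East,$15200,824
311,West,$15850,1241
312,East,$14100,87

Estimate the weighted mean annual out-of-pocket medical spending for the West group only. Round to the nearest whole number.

10526

West rows: 303, 307, 308, 309, 311
Weighted sum = 4350×66 + 4600×1333 + 14600×648 + 8150×395 + 15850×1241
  = 287100 + 6131800 + 9460800 + 3219250 + 19669850 = 38768800
Sum of weights = 66 + 1333 + 648 + 395 + 1241 = 3683
Weighted mean = 38768800 / 3683 = 10526.419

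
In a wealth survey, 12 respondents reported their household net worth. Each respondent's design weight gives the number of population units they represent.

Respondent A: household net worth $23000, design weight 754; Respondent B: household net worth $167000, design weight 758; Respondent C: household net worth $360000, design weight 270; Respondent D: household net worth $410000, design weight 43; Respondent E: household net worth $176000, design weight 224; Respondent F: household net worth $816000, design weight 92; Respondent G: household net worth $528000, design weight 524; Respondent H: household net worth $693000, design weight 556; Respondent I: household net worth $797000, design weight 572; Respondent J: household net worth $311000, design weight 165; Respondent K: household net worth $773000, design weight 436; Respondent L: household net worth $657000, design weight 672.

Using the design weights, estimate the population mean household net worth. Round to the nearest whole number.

Weighted sum = 23000×754 + 167000×758 + 360000×270 + 410000×43 + 176000×224 + 816000×92 + 528000×524 + 693000×556 + 797000×572 + 311000×165 + 773000×436 + 657000×672
  = 17342000 + 126586000 + 97200000 + 17630000 + 39424000 + 75072000 + 276672000 + 385308000 + 455884000 + 51315000 + 337028000 + 441504000 = 2320965000
Sum of weights = 754 + 758 + 270 + 43 + 224 + 92 + 524 + 556 + 572 + 165 + 436 + 672 = 5066
Weighted mean = 2320965000 / 5066 = 458145.48

458145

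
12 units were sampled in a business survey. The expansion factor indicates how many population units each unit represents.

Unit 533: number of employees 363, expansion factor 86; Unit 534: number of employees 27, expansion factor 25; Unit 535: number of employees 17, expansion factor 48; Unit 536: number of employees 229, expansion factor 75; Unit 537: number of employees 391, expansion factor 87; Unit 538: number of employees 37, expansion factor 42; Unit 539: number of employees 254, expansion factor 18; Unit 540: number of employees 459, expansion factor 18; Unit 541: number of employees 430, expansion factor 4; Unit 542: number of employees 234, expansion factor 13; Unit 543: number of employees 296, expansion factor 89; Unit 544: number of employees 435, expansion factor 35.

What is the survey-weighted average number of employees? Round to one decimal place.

Weighted sum = 144620
Sum of weights = 86 + 25 + 48 + 75 + 87 + 42 + 18 + 18 + 4 + 13 + 89 + 35 = 540
Weighted mean = 144620 / 540 = 267.81481

267.8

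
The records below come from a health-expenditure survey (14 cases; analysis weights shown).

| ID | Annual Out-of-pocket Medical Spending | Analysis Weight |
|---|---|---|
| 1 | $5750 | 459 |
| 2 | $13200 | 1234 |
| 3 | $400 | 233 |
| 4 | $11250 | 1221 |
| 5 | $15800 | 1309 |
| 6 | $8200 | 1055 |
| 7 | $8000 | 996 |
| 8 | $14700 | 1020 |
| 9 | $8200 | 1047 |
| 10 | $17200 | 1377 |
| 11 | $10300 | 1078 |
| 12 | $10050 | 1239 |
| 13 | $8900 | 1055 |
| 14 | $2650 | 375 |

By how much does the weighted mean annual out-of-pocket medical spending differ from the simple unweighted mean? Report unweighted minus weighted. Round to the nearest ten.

Unweighted sum = 134600
Unweighted mean = 134600 / 14 = 9614.2857
Weighted sum = 151261100
Sum of weights = 13698
Weighted mean = 151261100 / 13698 = 11042.568
Difference (unweighted minus weighted) = -1428.2825

-1430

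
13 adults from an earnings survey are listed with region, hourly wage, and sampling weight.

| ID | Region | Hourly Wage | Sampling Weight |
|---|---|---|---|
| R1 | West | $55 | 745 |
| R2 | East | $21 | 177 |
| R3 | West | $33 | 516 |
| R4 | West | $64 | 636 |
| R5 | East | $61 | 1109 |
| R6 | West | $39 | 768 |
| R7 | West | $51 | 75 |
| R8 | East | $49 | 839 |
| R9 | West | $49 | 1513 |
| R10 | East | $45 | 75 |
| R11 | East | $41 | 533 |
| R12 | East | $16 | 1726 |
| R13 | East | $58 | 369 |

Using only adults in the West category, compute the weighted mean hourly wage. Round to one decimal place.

48.6

West rows: R1, R3, R4, R6, R7, R9
Weighted sum = 55×745 + 33×516 + 64×636 + 39×768 + 51×75 + 49×1513
  = 40975 + 17028 + 40704 + 29952 + 3825 + 74137 = 206621
Sum of weights = 745 + 516 + 636 + 768 + 75 + 1513 = 4253
Weighted mean = 206621 / 4253 = 48.582412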